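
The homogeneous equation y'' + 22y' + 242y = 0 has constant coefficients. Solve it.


Characteristic equation: r² + 22r + 242 = 0.
Discriminant is negative; roots r = -11 ± 11i (complex conjugate pair).
General solution uses e^(α x)(C₁ cos(β x) + C₂ sin(β x)): y = e^(-11x)(C₁cos(11x) + C₂sin(11x)).


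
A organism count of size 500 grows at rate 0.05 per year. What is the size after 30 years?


The ODE dP/dt = 0.05P has solution P(t) = P(0)e^(0.05t).
Substitute P(0) = 500 and t = 30: P(30) = 500 e^(1.50) ≈ 2241.


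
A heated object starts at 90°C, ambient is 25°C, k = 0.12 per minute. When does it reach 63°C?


From T(t) = T_a + (T₀ - T_a)e^(-kt), set T(t) = 63:
(63 - 25) / (90 - 25) = e^(-0.12t), so t = -ln(0.585)/0.12 ≈ 4.5 minutes.


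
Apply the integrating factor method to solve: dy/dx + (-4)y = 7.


P(x) = -4 ⇒ μ = e^(-4x).
(μ y)' = 7e^(-4x) ⇒ μ y = -(7/4)e^(-4x) + C.
Divide by μ: y = -7/4 + Ce^(4x).


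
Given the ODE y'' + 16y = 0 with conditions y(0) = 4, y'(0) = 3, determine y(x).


Characteristic roots of r² + 16 = 0 are ±4i, so y = C₁cos(4x) + C₂sin(4x).
Apply y(0) = 4: C₁ = 4. Differentiate and apply y'(0) = 3: 4·C₂ = 3, so C₂ = 3/4.
Particular solution: y = 4cos(4x) + (3/4)sin(4x).


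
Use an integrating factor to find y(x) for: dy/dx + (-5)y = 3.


P(x) = -5 ⇒ μ = e^(-5x).
(μ y)' = 3e^(-5x) ⇒ μ y = -(3/5)e^(-5x) + C.
Divide by μ: y = -3/5 + Ce^(5x).


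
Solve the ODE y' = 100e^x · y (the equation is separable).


Separate variables: dy/y = 100e^x dx.
Integrate: ln|y| = 100e^x + C₀.
Exponentiate: y = Ce^(100e^x).


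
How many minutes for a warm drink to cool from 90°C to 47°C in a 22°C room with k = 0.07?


From T(t) = T_a + (T₀ - T_a)e^(-kt), set T(t) = 47:
(47 - 22) / (90 - 22) = e^(-0.07t), so t = -ln(0.368)/0.07 ≈ 14.3 minutes.


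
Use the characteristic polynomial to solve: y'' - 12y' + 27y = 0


Characteristic equation: r² - 12r + 27 = 0.
Factor: (r - 9)(r - 3) = 0 ⇒ r = 9, 3 (distinct real).
General solution: y = C₁e^(9x) + C₂e^(3x).


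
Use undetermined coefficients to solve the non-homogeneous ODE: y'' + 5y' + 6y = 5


Characteristic roots of r² + 5r + 6 = 0 are -2, -3.
y_h = C₁e^(-2x) + C₂e^(-3x).
Constant forcing; try y_p = A. Then 6A = 5 ⇒ A = 5/6.
General solution: y = C₁e^(-2x) + C₂e^(-3x) + 5/6.


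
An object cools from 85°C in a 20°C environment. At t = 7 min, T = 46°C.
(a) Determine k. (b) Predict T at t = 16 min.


Newton's law: T(t) = T_a + (T₀ - T_a)e^(-kt).
(a) Use T(7) = 46: (46 - 20)/(85 - 20) = e^(-k·7), so k = -ln(0.400)/7 ≈ 0.1309.
(b) Apply k to t = 16: T(16) = 20 + (65)e^(-2.094) ≈ 28.0°C.


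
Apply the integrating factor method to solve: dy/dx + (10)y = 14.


P(x) = 10, Q(x) = 14; integrating factor μ = e^(10x).
(μ y)' = 14e^(10x) ⇒ μ y = (7/5)e^(10x) + C.
Divide by μ: y = 7/5 + Ce^(-10x).


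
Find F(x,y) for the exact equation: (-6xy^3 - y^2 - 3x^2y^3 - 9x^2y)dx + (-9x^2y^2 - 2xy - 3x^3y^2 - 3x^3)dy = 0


Check exactness: ∂M/∂y = -18xy^2 - 2y - 9x^2y^2 - 9x^2 and ∂N/∂x = -18xy^2 - 2y - 9x^2y^2 - 9x^2; equal, so the equation is exact.
Integrate M with respect to x (treating y as constant): ∫M dx = -3x^2y^3 - xy^2 - x^3y^3 - 3x^3y + h(y).
Differentiate w.r.t. y and set equal to N: all terms match, so h'(y) = 0 and h is a constant absorbed into C.
General solution: -3x^2y^3 - xy^2 - x^3y^3 - 3x^3y = C.


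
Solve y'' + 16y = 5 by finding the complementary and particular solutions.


Homogeneous part: r² + 16 = 0 ⇒ r = ±4i, so y_h = C₁cos(4x) + C₂sin(4x).
Try constant y_p = A; plug in: 16A = 5 ⇒ A = 5/16.
General solution: y = C₁cos(4x) + C₂sin(4x) + 5/16.


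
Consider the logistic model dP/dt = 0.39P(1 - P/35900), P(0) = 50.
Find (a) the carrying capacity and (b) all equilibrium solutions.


Logistic ODE dP/dt = 0.39P(1 - P/35900) has equilibria where dP/dt = 0, i.e. P = 0 or P = 35900.
The coefficient (1 - P/K) = 0 when P = K, identifying K = 35900 as the carrying capacity.
(a) K = 35900; (b) equilibria P = 0 and P = 35900.


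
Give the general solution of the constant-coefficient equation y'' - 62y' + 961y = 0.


Characteristic equation: r² - 62r + 961 = 0, i.e. (r - 31)² = 0.
Repeated root r = 31; include an x factor for the second linearly independent solution.
General solution: y = (C₁ + C₂x)e^(31x).


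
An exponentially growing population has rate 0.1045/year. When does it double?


Exponential growth: P(t) = P₀ e^(0.1045t). Set P(t)/P₀ = 2: e^(0.1045t) = 2.
Solve: t = ln(2)/0.1045 ≈ 6.63 years.


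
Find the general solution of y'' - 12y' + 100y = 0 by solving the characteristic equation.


Characteristic equation: r² - 12r + 100 = 0.
Discriminant is negative; roots r = 6 ± 8i (complex conjugate pair).
General solution uses e^(α x)(C₁ cos(β x) + C₂ sin(β x)): y = e^(6x)(C₁cos(8x) + C₂sin(8x)).


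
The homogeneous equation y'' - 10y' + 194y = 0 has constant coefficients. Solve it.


Characteristic equation: r² - 10r + 194 = 0.
Discriminant is negative; roots r = 5 ± 13i (complex conjugate pair).
General solution uses e^(α x)(C₁ cos(β x) + C₂ sin(β x)): y = e^(5x)(C₁cos(13x) + C₂sin(13x)).


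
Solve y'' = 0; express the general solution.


Characteristic equation: r² = 0, i.e. (r - 0)² = 0.
Repeated root r = 0; include an x factor for the second linearly independent solution.
General solution: y = C₁ + C₂x.


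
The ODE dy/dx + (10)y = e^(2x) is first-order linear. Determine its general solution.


P(x) = 10 ⇒ μ = e^(10x).
(μ y)' = e^(12x) ⇒ μ y = e^(12x)/12 + C.
Divide by μ: y = (1/12)e^(2x) + Ce^(-10x).


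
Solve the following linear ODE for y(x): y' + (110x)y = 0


P(x) = 110x ⇒ μ = e^(55x²).
Q(x) = 0 so μ y is constant: y = Ce^(-55x²).


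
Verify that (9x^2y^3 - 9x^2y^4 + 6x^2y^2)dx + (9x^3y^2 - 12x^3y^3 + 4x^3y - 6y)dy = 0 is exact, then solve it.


Check exactness: ∂M/∂y = 27x^2y^2 - 36x^2y^3 + 12x^2y and ∂N/∂x = 27x^2y^2 - 36x^2y^3 + 12x^2y; equal, so the equation is exact.
Integrate M with respect to x (treating y as constant): ∫M dx = 3x^3y^3 - 3x^3y^4 + 2x^3y^2 + h(y).
Differentiate w.r.t. y and set equal to N: the x-dependent terms already match, leaving h'(y) = -6y. Integrate: h(y) = -3y^2.
So F(x,y) = 3x^3y^3 - 3x^3y^4 + 2x^3y^2 - 3y^2.
General solution: 3x^3y^3 - 3x^3y^4 + 2x^3y^2 - 3y^2 = C.


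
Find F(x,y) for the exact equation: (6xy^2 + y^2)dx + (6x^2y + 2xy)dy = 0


Check exactness: ∂M/∂y = 12xy + 2y and ∂N/∂x = 12xy + 2y; equal, so the equation is exact.
Integrate M with respect to x (treating y as constant): ∫M dx = 3x^2y^2 + xy^2 + h(y).
Differentiate w.r.t. y and set equal to N: all terms match, so h'(y) = 0 and h is a constant absorbed into C.
General solution: 3x^2y^2 + xy^2 = C.


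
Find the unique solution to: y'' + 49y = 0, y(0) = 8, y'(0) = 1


Characteristic roots of r² + 49 = 0 are ±7i, so y = C₁cos(7x) + C₂sin(7x).
Apply y(0) = 8: C₁ = 8. Differentiate and apply y'(0) = 1: 7·C₂ = 1, so C₂ = 1/7.
Particular solution: y = 8cos(7x) + (1/7)sin(7x).


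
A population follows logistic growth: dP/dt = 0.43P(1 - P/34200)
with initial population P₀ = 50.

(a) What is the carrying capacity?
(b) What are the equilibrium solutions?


Logistic ODE dP/dt = 0.43P(1 - P/34200) has equilibria where dP/dt = 0, i.e. P = 0 or P = 34200.
The coefficient (1 - P/K) = 0 when P = K, identifying K = 34200 as the carrying capacity.
(a) K = 34200; (b) equilibria P = 0 and P = 34200.


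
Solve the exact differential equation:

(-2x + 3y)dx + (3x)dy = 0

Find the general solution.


Check exactness: ∂M/∂y = 3 and ∂N/∂x = 3; equal, so the equation is exact.
Integrate M with respect to x (treating y as constant): ∫M dx = -x^2 + 3xy + h(y).
Differentiate w.r.t. y and set equal to N: all terms match, so h'(y) = 0 and h is a constant absorbed into C.
General solution: -x^2 + 3xy = C.


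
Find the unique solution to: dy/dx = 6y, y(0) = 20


General solution of y' = 6y is y = Ce^(6x).
Apply y(0) = 20: C = 20.
Particular solution: y = 20e^(6x).


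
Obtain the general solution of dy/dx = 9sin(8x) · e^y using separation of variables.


Separate: e^(-y) dy = 9sin(8x) dx.
Integrate: -e^(-y) = -(9/8)cos(8x) + C₀.
Rearrange: e^(-y) = (9/8)cos(8x) + C.


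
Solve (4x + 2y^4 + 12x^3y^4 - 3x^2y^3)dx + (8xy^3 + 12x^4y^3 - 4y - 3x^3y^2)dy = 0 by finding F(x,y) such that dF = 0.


Check exactness: ∂M/∂y = 8y^3 + 48x^3y^3 - 9x^2y^2 and ∂N/∂x = 8y^3 + 48x^3y^3 - 9x^2y^2; equal, so the equation is exact.
Integrate M with respect to x (treating y as constant): ∫M dx = 2x^2 + 2xy^4 + 3x^4y^4 - x^3y^3 + h(y).
Differentiate w.r.t. y and set equal to N: the x-dependent terms already match, leaving h'(y) = -4y. Integrate: h(y) = -2y^2.
So F(x,y) = 2x^2 + 2xy^4 + 3x^4y^4 - 2y^2 - x^3y^3.
General solution: 2x^2 + 2xy^4 + 3x^4y^4 - 2y^2 - x^3y^3 = C.


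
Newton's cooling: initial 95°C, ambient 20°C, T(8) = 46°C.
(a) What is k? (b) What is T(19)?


Newton's law: T(t) = T_a + (T₀ - T_a)e^(-kt).
(a) Use T(8) = 46: (46 - 20)/(95 - 20) = e^(-k·8), so k = -ln(0.347)/8 ≈ 0.1324.
(b) Apply k to t = 19: T(19) = 20 + (75)e^(-2.516) ≈ 26.1°C.


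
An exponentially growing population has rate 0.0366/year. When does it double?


Exponential growth: P(t) = P₀ e^(0.0366t). Set P(t)/P₀ = 2: e^(0.0366t) = 2.
Solve: t = ln(2)/0.0366 ≈ 18.94 years.


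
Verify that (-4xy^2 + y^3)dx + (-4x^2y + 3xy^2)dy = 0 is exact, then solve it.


Check exactness: ∂M/∂y = -8xy + 3y^2 and ∂N/∂x = -8xy + 3y^2; equal, so the equation is exact.
Integrate M with respect to x (treating y as constant): ∫M dx = -2x^2y^2 + xy^3 + h(y).
Differentiate w.r.t. y and set equal to N: all terms match, so h'(y) = 0 and h is a constant absorbed into C.
General solution: -2x^2y^2 + xy^3 = C.


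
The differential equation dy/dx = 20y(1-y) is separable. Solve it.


Separate: dy/[y(1-y)] = 20 dx.
Partial fractions: 1/[y(1-y)] = 1/y + 1/(1-y).
Integrate: ln|y/(1-y)| = 20x + C₀.
Solve for y: y = 1/(1 + Ce^(-20x)).


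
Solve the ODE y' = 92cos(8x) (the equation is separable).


g(y) = 1, so integrate directly: y = ∫ 92cos(8x) dx = (23/2)sin(8x) + C.


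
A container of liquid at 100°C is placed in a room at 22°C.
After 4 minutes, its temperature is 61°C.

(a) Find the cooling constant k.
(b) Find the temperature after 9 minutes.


Newton's law: T(t) = T_a + (T₀ - T_a)e^(-kt).
(a) Use T(4) = 61: (61 - 22)/(100 - 22) = e^(-k·4), so k = -ln(0.500)/4 ≈ 0.1733.
(b) Apply k to t = 9: T(9) = 22 + (78)e^(-1.560) ≈ 38.4°C.


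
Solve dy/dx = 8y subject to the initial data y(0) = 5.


General solution of y' = 8y is y = Ce^(8x).
Apply y(0) = 5: C = 5.
Particular solution: y = 5e^(8x).


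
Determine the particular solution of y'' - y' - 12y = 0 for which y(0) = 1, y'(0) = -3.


Characteristic roots of r² - r - 12 = 0 are -3, 4.
General solution y = c₁ e^(-3x) + c₂ e^(4x).
Apply y(0) = 1: c₁ + c₂ = 1. Apply y'(0) = -3: -3 c₁ + 4 c₂ = -3.
Solve: c₁ = 1, c₂ = 0.
Particular solution: y = e^(-3x) + 0e^(4x).


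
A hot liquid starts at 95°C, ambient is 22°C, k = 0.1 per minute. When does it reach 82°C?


From T(t) = T_a + (T₀ - T_a)e^(-kt), set T(t) = 82:
(82 - 22) / (95 - 22) = e^(-0.1t), so t = -ln(0.822)/0.1 ≈ 2.0 minutes.


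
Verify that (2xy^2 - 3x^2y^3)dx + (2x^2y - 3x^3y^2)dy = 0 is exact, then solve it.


Check exactness: ∂M/∂y = 4xy - 9x^2y^2 and ∂N/∂x = 4xy - 9x^2y^2; equal, so the equation is exact.
Integrate M with respect to x (treating y as constant): ∫M dx = x^2y^2 - x^3y^3 + h(y).
Differentiate w.r.t. y and set equal to N: all terms match, so h'(y) = 0 and h is a constant absorbed into C.
General solution: x^2y^2 - x^3y^3 = C.


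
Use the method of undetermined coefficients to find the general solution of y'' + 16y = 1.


Homogeneous part: r² + 16 = 0 ⇒ r = ±4i, so y_h = C₁cos(4x) + C₂sin(4x).
Try constant y_p = A; plug in: 16A = 1 ⇒ A = 1/16.
General solution: y = C₁cos(4x) + C₂sin(4x) + 1/16.


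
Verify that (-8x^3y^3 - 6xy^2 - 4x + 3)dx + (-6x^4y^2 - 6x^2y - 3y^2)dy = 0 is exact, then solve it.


Check exactness: ∂M/∂y = -24x^3y^2 - 12xy and ∂N/∂x = -24x^3y^2 - 12xy; equal, so the equation is exact.
Integrate M with respect to x (treating y as constant): ∫M dx = -2x^4y^3 - 3x^2y^2 - 2x^2 + 3x + h(y).
Differentiate w.r.t. y and set equal to N: the x-dependent terms already match, leaving h'(y) = -3y^2. Integrate: h(y) = -y^3.
So F(x,y) = -2x^4y^3 - 3x^2y^2 - 2x^2 + 3x - y^3.
General solution: -2x^4y^3 - 3x^2y^2 - 2x^2 + 3x - y^3 = C.


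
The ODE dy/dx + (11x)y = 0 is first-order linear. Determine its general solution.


P(x) = 11x ⇒ μ = e^((11/2)x²).
Q(x) = 0 so μ y is constant: y = Ce^(-(11/2)x²).


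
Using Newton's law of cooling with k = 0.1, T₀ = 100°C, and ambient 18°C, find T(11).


Newton's law: dT/dt = -k(T - T_a) has solution T(t) = T_a + (T₀ - T_a)e^(-kt).
Plug in T_a = 18, T₀ = 100, k = 0.1, t = 11: T(11) = 18 + (82)e^(-1.10) ≈ 45.3°C.


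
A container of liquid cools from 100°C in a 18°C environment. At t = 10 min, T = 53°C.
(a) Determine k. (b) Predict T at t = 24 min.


Newton's law: T(t) = T_a + (T₀ - T_a)e^(-kt).
(a) Use T(10) = 53: (53 - 18)/(100 - 18) = e^(-k·10), so k = -ln(0.427)/10 ≈ 0.0851.
(b) Apply k to t = 24: T(24) = 18 + (82)e^(-2.043) ≈ 28.6°C.


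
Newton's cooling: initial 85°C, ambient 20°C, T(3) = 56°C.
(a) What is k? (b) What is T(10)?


Newton's law: T(t) = T_a + (T₀ - T_a)e^(-kt).
(a) Use T(3) = 56: (56 - 20)/(85 - 20) = e^(-k·3), so k = -ln(0.554)/3 ≈ 0.1970.
(b) Apply k to t = 10: T(10) = 20 + (65)e^(-1.970) ≈ 29.1°C.


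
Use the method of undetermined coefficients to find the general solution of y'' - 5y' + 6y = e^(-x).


Characteristic roots of r² - 5r + 6 = 0 are 2, 3.
y_h = C₁e^(2x) + C₂e^(3x).
Forcing exponent -1 is not a characteristic root; try y_p = Ae^(-x).
Substitute: A·(1 + (-5)·-1 + (6)) = A·12 = 1, so A = 1/12.
General solution: y = C₁e^(2x) + C₂e^(3x) + (1/12)e^(-x).


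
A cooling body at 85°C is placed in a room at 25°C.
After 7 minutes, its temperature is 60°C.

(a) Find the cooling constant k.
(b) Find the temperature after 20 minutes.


Newton's law: T(t) = T_a + (T₀ - T_a)e^(-kt).
(a) Use T(7) = 60: (60 - 25)/(85 - 25) = e^(-k·7), so k = -ln(0.583)/7 ≈ 0.0770.
(b) Apply k to t = 20: T(20) = 25 + (60)e^(-1.540) ≈ 37.9°C.


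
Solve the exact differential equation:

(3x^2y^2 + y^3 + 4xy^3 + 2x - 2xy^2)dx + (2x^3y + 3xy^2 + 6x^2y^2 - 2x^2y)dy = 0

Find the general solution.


Check exactness: ∂M/∂y = 6x^2y + 3y^2 + 12xy^2 - 4xy and ∂N/∂x = 6x^2y + 3y^2 + 12xy^2 - 4xy; equal, so the equation is exact.
Integrate M with respect to x (treating y as constant): ∫M dx = x^3y^2 + xy^3 + 2x^2y^3 + x^2 - x^2y^2 + h(y).
Differentiate w.r.t. y and set equal to N: all terms match, so h'(y) = 0 and h is a constant absorbed into C.
General solution: x^3y^2 + xy^3 + 2x^2y^3 + x^2 - x^2y^2 = C.


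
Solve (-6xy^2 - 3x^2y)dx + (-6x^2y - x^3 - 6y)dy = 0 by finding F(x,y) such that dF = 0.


Check exactness: ∂M/∂y = -12xy - 3x^2 and ∂N/∂x = -12xy - 3x^2; equal, so the equation is exact.
Integrate M with respect to x (treating y as constant): ∫M dx = -3x^2y^2 - x^3y + h(y).
Differentiate w.r.t. y and set equal to N: the x-dependent terms already match, leaving h'(y) = -6y. Integrate: h(y) = -3y^2.
So F(x,y) = -3x^2y^2 - x^3y - 3y^2.
General solution: -3x^2y^2 - x^3y - 3y^2 = C.


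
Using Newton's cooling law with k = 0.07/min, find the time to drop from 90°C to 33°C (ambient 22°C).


From T(t) = T_a + (T₀ - T_a)e^(-kt), set T(t) = 33:
(33 - 22) / (90 - 22) = e^(-0.07t), so t = -ln(0.162)/0.07 ≈ 26.0 minutes.


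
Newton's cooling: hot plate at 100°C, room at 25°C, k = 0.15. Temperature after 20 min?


Newton's law: dT/dt = -k(T - T_a) has solution T(t) = T_a + (T₀ - T_a)e^(-kt).
Plug in T_a = 25, T₀ = 100, k = 0.15, t = 20: T(20) = 25 + (75)e^(-3.00) ≈ 28.7°C.


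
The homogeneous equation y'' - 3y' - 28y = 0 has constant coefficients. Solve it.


Characteristic equation: r² - 3r - 28 = 0.
Factor: (r + 4)(r - 7) = 0 ⇒ r = -4, 7 (distinct real).
General solution: y = C₁e^(-4x) + C₂e^(7x).


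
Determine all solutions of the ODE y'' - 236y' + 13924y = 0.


Characteristic equation: r² - 236r + 13924 = 0, i.e. (r - 118)² = 0.
Repeated root r = 118; include an x factor for the second linearly independent solution.
General solution: y = (C₁ + C₂x)e^(118x).


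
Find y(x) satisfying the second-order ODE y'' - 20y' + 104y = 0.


Characteristic equation: r² - 20r + 104 = 0.
Discriminant is negative; roots r = 10 ± 2i (complex conjugate pair).
General solution uses e^(α x)(C₁ cos(β x) + C₂ sin(β x)): y = e^(10x)(C₁cos(2x) + C₂sin(2x)).


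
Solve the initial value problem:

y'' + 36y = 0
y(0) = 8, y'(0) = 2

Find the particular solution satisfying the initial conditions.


Characteristic roots of r² + 36 = 0 are ±6i, so y = C₁cos(6x) + C₂sin(6x).
Apply y(0) = 8: C₁ = 8. Differentiate and apply y'(0) = 2: 6·C₂ = 2, so C₂ = 1/3.
Particular solution: y = 8cos(6x) + (1/3)sin(6x).


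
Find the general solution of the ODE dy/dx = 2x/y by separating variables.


Separate variables: y dy = 2x dx.
Integrate both sides: y²/2 = x^2 + C₀.
Multiply by 2: y² = 2x^2 + C.


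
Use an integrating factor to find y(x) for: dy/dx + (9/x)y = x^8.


P(x) = 9/x ⇒ μ = x^9.
(x^9 y)' = x^17 ⇒ x^9 y = x^18/(18) + C.
Solve for y: y = (1/18)x^9 + C/x^9.


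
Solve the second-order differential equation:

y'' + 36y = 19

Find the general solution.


Homogeneous part: r² + 36 = 0 ⇒ r = ±6i, so y_h = C₁cos(6x) + C₂sin(6x).
Try constant y_p = A; plug in: 36A = 19 ⇒ A = 19/36.
General solution: y = C₁cos(6x) + C₂sin(6x) + 19/36.


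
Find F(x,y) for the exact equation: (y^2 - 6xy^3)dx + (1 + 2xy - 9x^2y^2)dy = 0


Check exactness: ∂M/∂y = 2y - 18xy^2 and ∂N/∂x = 2y - 18xy^2; equal, so the equation is exact.
Integrate M with respect to x (treating y as constant): ∫M dx = xy^2 - 3x^2y^3 + h(y).
Differentiate w.r.t. y and set equal to N: the x-dependent terms already match, leaving h'(y) = 1. Integrate: h(y) = y.
So F(x,y) = y + xy^2 - 3x^2y^3.
General solution: y + xy^2 - 3x^2y^3 = C.


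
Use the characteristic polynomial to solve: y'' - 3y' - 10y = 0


Characteristic equation: r² - 3r - 10 = 0.
Factor: (r - 5)(r + 2) = 0 ⇒ r = 5, -2 (distinct real).
General solution: y = C₁e^(5x) + C₂e^(-2x).


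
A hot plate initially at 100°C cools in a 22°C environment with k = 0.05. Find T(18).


Newton's law: dT/dt = -k(T - T_a) has solution T(t) = T_a + (T₀ - T_a)e^(-kt).
Plug in T_a = 22, T₀ = 100, k = 0.05, t = 18: T(18) = 22 + (78)e^(-0.90) ≈ 53.7°C.


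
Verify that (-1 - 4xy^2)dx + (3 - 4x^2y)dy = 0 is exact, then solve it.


Check exactness: ∂M/∂y = -8xy and ∂N/∂x = -8xy; equal, so the equation is exact.
Integrate M with respect to x (treating y as constant): ∫M dx = -x - 2x^2y^2 + h(y).
Differentiate w.r.t. y and set equal to N: the x-dependent terms already match, leaving h'(y) = 3. Integrate: h(y) = 3y.
So F(x,y) = 3y - x - 2x^2y^2.
General solution: 3y - x - 2x^2y^2 = C.


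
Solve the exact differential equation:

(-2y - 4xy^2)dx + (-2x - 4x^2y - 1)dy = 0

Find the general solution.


Check exactness: ∂M/∂y = -2 - 8xy and ∂N/∂x = -2 - 8xy; equal, so the equation is exact.
Integrate M with respect to x (treating y as constant): ∫M dx = -2xy - 2x^2y^2 + h(y).
Differentiate w.r.t. y and set equal to N: the x-dependent terms already match, leaving h'(y) = -1. Integrate: h(y) = -y.
So F(x,y) = -2xy - 2x^2y^2 - y.
General solution: -2xy - 2x^2y^2 - y = C.


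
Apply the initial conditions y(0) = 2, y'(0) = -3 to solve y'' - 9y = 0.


Characteristic roots of r² - 9 = 0 are -3, 3.
General solution y = c₁ e^(-3x) + c₂ e^(3x).
Apply y(0) = 2: c₁ + c₂ = 2. Apply y'(0) = -3: -3 c₁ + 3 c₂ = -3.
Solve: c₁ = 3/2, c₂ = 1/2.
Particular solution: y = (3/2)e^(-3x) + (1/2)e^(3x).


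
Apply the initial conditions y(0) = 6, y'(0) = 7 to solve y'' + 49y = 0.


Characteristic roots of r² + 49 = 0 are ±7i, so y = C₁cos(7x) + C₂sin(7x).
Apply y(0) = 6: C₁ = 6. Differentiate and apply y'(0) = 7: 7·C₂ = 7, so C₂ = 1.
Particular solution: y = 6cos(7x) + sin(7x).


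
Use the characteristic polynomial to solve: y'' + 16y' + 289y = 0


Characteristic equation: r² + 16r + 289 = 0.
Discriminant is negative; roots r = -8 ± 15i (complex conjugate pair).
General solution uses e^(α x)(C₁ cos(β x) + C₂ sin(β x)): y = e^(-8x)(C₁cos(15x) + C₂sin(15x)).


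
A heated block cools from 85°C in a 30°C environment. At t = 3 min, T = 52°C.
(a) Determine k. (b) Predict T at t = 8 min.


Newton's law: T(t) = T_a + (T₀ - T_a)e^(-kt).
(a) Use T(3) = 52: (52 - 30)/(85 - 30) = e^(-k·3), so k = -ln(0.400)/3 ≈ 0.3054.
(b) Apply k to t = 8: T(8) = 30 + (55)e^(-2.443) ≈ 34.8°C.


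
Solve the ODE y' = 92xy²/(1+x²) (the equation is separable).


Separate: dy/y² = 92x/(1+x²) dx.
Integrate LHS: ∫ dy/y² = -1/y.
Integrate RHS via u = 1+x²: 46ln(1+x²) + C.
Result: -1/y = 46ln(1+x²) + C.


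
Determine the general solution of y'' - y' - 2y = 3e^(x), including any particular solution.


Characteristic roots of r² - r - 2 = 0 are -1, 2.
y_h = C₁e^(-x) + C₂e^(2x).
Forcing exponent 1 is not a characteristic root; try y_p = Ae^(x).
Substitute: A·(1 + (-1)·1 + (-2)) = A·-2 = 3, so A = -3/2.
General solution: y = C₁e^(-x) + C₂e^(2x) - (3/2)e^(x).


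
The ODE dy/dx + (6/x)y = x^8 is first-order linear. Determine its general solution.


P(x) = 6/x ⇒ μ = x^6.
(x^6 y)' = x^14 ⇒ x^6 y = x^15/(15) + C.
Solve for y: y = (1/15)x^9 + C/x^6.


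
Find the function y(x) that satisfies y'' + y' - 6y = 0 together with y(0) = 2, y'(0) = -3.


Characteristic roots of r² + r - 6 = 0 are 2, -3.
General solution y = c₁ e^(2x) + c₂ e^(-3x).
Apply y(0) = 2: c₁ + c₂ = 2. Apply y'(0) = -3: 2 c₁ - 3 c₂ = -3.
Solve: c₁ = 3/5, c₂ = 7/5.
Particular solution: y = (3/5)e^(2x) + (7/5)e^(-3x).


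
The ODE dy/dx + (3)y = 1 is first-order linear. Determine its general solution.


P(x) = 3, Q(x) = 1; integrating factor μ = e^(3x).
(μ y)' = e^(3x) ⇒ μ y = (1/3)e^(3x) + C.
Divide by μ: y = 1/3 + Ce^(-3x).


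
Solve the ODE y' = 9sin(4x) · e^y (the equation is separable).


Separate: e^(-y) dy = 9sin(4x) dx.
Integrate: -e^(-y) = -(9/4)cos(4x) + C₀.
Rearrange: e^(-y) = (9/4)cos(4x) + C.


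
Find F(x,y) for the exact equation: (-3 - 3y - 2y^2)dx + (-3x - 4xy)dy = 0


Check exactness: ∂M/∂y = -3 - 4y and ∂N/∂x = -3 - 4y; equal, so the equation is exact.
Integrate M with respect to x (treating y as constant): ∫M dx = -3x - 3xy - 2xy^2 + h(y).
Differentiate w.r.t. y and set equal to N: all terms match, so h'(y) = 0 and h is a constant absorbed into C.
General solution: -3x - 3xy - 2xy^2 = C.


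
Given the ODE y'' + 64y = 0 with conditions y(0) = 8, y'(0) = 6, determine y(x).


Characteristic roots of r² + 64 = 0 are ±8i, so y = C₁cos(8x) + C₂sin(8x).
Apply y(0) = 8: C₁ = 8. Differentiate and apply y'(0) = 6: 8·C₂ = 6, so C₂ = 3/4.
Particular solution: y = 8cos(8x) + (3/4)sin(8x).


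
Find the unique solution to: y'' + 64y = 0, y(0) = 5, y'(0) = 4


Characteristic roots of r² + 64 = 0 are ±8i, so y = C₁cos(8x) + C₂sin(8x).
Apply y(0) = 5: C₁ = 5. Differentiate and apply y'(0) = 4: 8·C₂ = 4, so C₂ = 1/2.
Particular solution: y = 5cos(8x) + (1/2)sin(8x).


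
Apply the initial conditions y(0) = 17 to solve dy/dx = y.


General solution of y' = y is y = Ce^(x).
Apply y(0) = 17: C = 17.
Particular solution: y = 17e^(x).


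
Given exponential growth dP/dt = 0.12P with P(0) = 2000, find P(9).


The ODE dP/dt = 0.12P has solution P(t) = P(0)e^(0.12t).
Substitute P(0) = 2000 and t = 9: P(9) = 2000 e^(1.08) ≈ 5889.


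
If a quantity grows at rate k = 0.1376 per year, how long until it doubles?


Exponential growth: P(t) = P₀ e^(0.1376t). Set P(t)/P₀ = 2: e^(0.1376t) = 2.
Solve: t = ln(2)/0.1376 ≈ 5.04 years.


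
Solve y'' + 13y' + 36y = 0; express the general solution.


Characteristic equation: r² + 13r + 36 = 0.
Factor: (r + 4)(r + 9) = 0 ⇒ r = -4, -9 (distinct real).
General solution: y = C₁e^(-4x) + C₂e^(-9x).


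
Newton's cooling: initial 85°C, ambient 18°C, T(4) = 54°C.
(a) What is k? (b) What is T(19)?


Newton's law: T(t) = T_a + (T₀ - T_a)e^(-kt).
(a) Use T(4) = 54: (54 - 18)/(85 - 18) = e^(-k·4), so k = -ln(0.537)/4 ≈ 0.1553.
(b) Apply k to t = 19: T(19) = 18 + (67)e^(-2.951) ≈ 21.5°C.


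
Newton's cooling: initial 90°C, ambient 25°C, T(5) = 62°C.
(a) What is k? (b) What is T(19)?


Newton's law: T(t) = T_a + (T₀ - T_a)e^(-kt).
(a) Use T(5) = 62: (62 - 25)/(90 - 25) = e^(-k·5), so k = -ln(0.569)/5 ≈ 0.1127.
(b) Apply k to t = 19: T(19) = 25 + (65)e^(-2.141) ≈ 32.6°C.


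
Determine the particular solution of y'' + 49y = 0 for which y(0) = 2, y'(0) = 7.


Characteristic roots of r² + 49 = 0 are ±7i, so y = C₁cos(7x) + C₂sin(7x).
Apply y(0) = 2: C₁ = 2. Differentiate and apply y'(0) = 7: 7·C₂ = 7, so C₂ = 1.
Particular solution: y = 2cos(7x) + sin(7x).


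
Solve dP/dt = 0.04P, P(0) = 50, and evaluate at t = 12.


The ODE dP/dt = 0.04P has solution P(t) = P(0)e^(0.04t).
Substitute P(0) = 50 and t = 12: P(12) = 50 e^(0.48) ≈ 81.


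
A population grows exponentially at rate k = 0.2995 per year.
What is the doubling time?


Exponential growth: P(t) = P₀ e^(0.2995t). Set P(t)/P₀ = 2: e^(0.2995t) = 2.
Solve: t = ln(2)/0.2995 ≈ 2.31 years.


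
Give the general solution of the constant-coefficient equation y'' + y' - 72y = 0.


Characteristic equation: r² + r - 72 = 0.
Factor: (r + 9)(r - 8) = 0 ⇒ r = -9, 8 (distinct real).
General solution: y = C₁e^(-9x) + C₂e^(8x).


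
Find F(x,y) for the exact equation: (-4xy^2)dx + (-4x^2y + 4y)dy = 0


Check exactness: ∂M/∂y = -8xy and ∂N/∂x = -8xy; equal, so the equation is exact.
Integrate M with respect to x (treating y as constant): ∫M dx = -2x^2y^2 + h(y).
Differentiate w.r.t. y and set equal to N: the x-dependent terms already match, leaving h'(y) = 4y. Integrate: h(y) = 2y^2.
So F(x,y) = -2x^2y^2 + 2y^2.
General solution: -2x^2y^2 + 2y^2 = C.


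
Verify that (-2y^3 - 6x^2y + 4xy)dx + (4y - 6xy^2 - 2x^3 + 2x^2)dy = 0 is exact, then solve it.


Check exactness: ∂M/∂y = -6y^2 - 6x^2 + 4x and ∂N/∂x = -6y^2 - 6x^2 + 4x; equal, so the equation is exact.
Integrate M with respect to x (treating y as constant): ∫M dx = -2xy^3 - 2x^3y + 2x^2y + h(y).
Differentiate w.r.t. y and set equal to N: the x-dependent terms already match, leaving h'(y) = 4y. Integrate: h(y) = 2y^2.
So F(x,y) = 2y^2 - 2xy^3 - 2x^3y + 2x^2y.
General solution: 2y^2 - 2xy^3 - 2x^3y + 2x^2y = C.


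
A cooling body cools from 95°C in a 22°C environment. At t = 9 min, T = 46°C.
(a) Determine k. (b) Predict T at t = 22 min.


Newton's law: T(t) = T_a + (T₀ - T_a)e^(-kt).
(a) Use T(9) = 46: (46 - 22)/(95 - 22) = e^(-k·9), so k = -ln(0.329)/9 ≈ 0.1236.
(b) Apply k to t = 22: T(22) = 22 + (73)e^(-2.719) ≈ 26.8°C.


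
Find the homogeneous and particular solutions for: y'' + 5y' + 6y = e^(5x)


Characteristic roots of r² + 5r + 6 = 0 are -3, -2.
y_h = C₁e^(-3x) + C₂e^(-2x).
Forcing exponent 5 is not a characteristic root; try y_p = Ae^(5x).
Substitute: A·(25 + (5)·5 + (6)) = A·56 = 1, so A = 1/56.
General solution: y = C₁e^(-3x) + C₂e^(-2x) + (1/56)e^(5x).


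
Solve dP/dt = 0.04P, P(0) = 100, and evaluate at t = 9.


The ODE dP/dt = 0.04P has solution P(t) = P(0)e^(0.04t).
Substitute P(0) = 100 and t = 9: P(9) = 100 e^(0.36) ≈ 143.


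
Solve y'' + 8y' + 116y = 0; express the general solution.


Characteristic equation: r² + 8r + 116 = 0.
Discriminant is negative; roots r = -4 ± 10i (complex conjugate pair).
General solution uses e^(α x)(C₁ cos(β x) + C₂ sin(β x)): y = e^(-4x)(C₁cos(10x) + C₂sin(10x)).


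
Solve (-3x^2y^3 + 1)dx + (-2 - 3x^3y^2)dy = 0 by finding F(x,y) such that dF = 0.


Check exactness: ∂M/∂y = -9x^2y^2 and ∂N/∂x = -9x^2y^2; equal, so the equation is exact.
Integrate M with respect to x (treating y as constant): ∫M dx = -x^3y^3 + x + h(y).
Differentiate w.r.t. y and set equal to N: the x-dependent terms already match, leaving h'(y) = -2. Integrate: h(y) = -2y.
So F(x,y) = -2y - x^3y^3 + x.
General solution: -2y - x^3y^3 + x = C.


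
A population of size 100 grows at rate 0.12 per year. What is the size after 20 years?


The ODE dP/dt = 0.12P has solution P(t) = P(0)e^(0.12t).
Substitute P(0) = 100 and t = 20: P(20) = 100 e^(2.40) ≈ 1102.


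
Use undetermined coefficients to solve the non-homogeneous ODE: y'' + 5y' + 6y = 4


Characteristic roots of r² + 5r + 6 = 0 are -3, -2.
y_h = C₁e^(-3x) + C₂e^(-2x).
Constant forcing; try y_p = A. Then 6A = 4 ⇒ A = 2/3.
General solution: y = C₁e^(-3x) + C₂e^(-2x) + 2/3.


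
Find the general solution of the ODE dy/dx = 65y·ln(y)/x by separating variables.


Separate: dy/[y ln(y)] = 65 dx/x.
Substitute u = ln(y): du/u = 65 dx/x.
Integrate: ln|ln(y)| = 65ln|x| + C₀, hence ln(y) = C·x^65.


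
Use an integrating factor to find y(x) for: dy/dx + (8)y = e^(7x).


P(x) = 8 ⇒ μ = e^(8x).
(μ y)' = e^(15x) ⇒ μ y = e^(15x)/15 + C.
Divide by μ: y = (1/15)e^(7x) + Ce^(-8x).


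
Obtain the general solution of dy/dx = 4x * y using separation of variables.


Separate variables: dy/y = 4x dx.
Integrate: ln|y| = 2x^2 + C₀.
Exponentiate: y = Ce^(2x^2).


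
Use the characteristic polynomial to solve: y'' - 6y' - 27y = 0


Characteristic equation: r² - 6r - 27 = 0.
Factor: (r + 3)(r - 9) = 0 ⇒ r = -3, 9 (distinct real).
General solution: y = C₁e^(-3x) + C₂e^(9x).


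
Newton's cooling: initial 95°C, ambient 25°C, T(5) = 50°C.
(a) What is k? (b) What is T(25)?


Newton's law: T(t) = T_a + (T₀ - T_a)e^(-kt).
(a) Use T(5) = 50: (50 - 25)/(95 - 25) = e^(-k·5), so k = -ln(0.357)/5 ≈ 0.2059.
(b) Apply k to t = 25: T(25) = 25 + (70)e^(-5.148) ≈ 25.4°C.


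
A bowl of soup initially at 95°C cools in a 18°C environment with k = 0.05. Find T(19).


Newton's law: dT/dt = -k(T - T_a) has solution T(t) = T_a + (T₀ - T_a)e^(-kt).
Plug in T_a = 18, T₀ = 95, k = 0.05, t = 19: T(19) = 18 + (77)e^(-0.95) ≈ 47.8°C.


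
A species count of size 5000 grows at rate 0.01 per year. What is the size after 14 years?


The ODE dP/dt = 0.01P has solution P(t) = P(0)e^(0.01t).
Substitute P(0) = 5000 and t = 14: P(14) = 5000 e^(0.14) ≈ 5751.


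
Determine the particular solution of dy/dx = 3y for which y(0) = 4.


General solution of y' = 3y is y = Ce^(3x).
Apply y(0) = 4: C = 4.
Particular solution: y = 4e^(3x).


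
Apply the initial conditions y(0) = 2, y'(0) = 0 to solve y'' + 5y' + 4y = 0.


Characteristic roots of r² + 5r + 4 = 0 are -4, -1.
General solution y = c₁ e^(-4x) + c₂ e^(-x).
Apply y(0) = 2: c₁ + c₂ = 2. Apply y'(0) = 0: -4 c₁ - 1 c₂ = 0.
Solve: c₁ = -2/3, c₂ = 8/3.
Particular solution: y = -(2/3)e^(-4x) + (8/3)e^(-x).


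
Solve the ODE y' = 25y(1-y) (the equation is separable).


Separate: dy/[y(1-y)] = 25 dx.
Partial fractions: 1/[y(1-y)] = 1/y + 1/(1-y).
Integrate: ln|y/(1-y)| = 25x + C₀.
Solve for y: y = 1/(1 + Ce^(-25x)).


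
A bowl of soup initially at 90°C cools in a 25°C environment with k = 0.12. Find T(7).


Newton's law: dT/dt = -k(T - T_a) has solution T(t) = T_a + (T₀ - T_a)e^(-kt).
Plug in T_a = 25, T₀ = 90, k = 0.12, t = 7: T(7) = 25 + (65)e^(-0.84) ≈ 53.1°C.


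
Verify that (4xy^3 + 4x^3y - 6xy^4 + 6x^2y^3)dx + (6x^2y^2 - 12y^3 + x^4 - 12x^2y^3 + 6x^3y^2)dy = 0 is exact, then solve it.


Check exactness: ∂M/∂y = 12xy^2 + 4x^3 - 24xy^3 + 18x^2y^2 and ∂N/∂x = 12xy^2 + 4x^3 - 24xy^3 + 18x^2y^2; equal, so the equation is exact.
Integrate M with respect to x (treating y as constant): ∫M dx = 2x^2y^3 + x^4y - 3x^2y^4 + 2x^3y^3 + h(y).
Differentiate w.r.t. y and set equal to N: the x-dependent terms already match, leaving h'(y) = -12y^3. Integrate: h(y) = -3y^4.
So F(x,y) = 2x^2y^3 - 3y^4 + x^4y - 3x^2y^4 + 2x^3y^3.
General solution: 2x^2y^3 - 3y^4 + x^4y - 3x^2y^4 + 2x^3y^3 = C.


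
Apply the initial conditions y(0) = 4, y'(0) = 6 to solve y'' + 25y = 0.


Characteristic roots of r² + 25 = 0 are ±5i, so y = C₁cos(5x) + C₂sin(5x).
Apply y(0) = 4: C₁ = 4. Differentiate and apply y'(0) = 6: 5·C₂ = 6, so C₂ = 6/5.
Particular solution: y = 4cos(5x) + (6/5)sin(5x).


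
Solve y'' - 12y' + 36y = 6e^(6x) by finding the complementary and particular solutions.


Characteristic polynomial (r - 6)² = 0; repeated root r = 6.
y_h = (C₁ + C₂x)e^(6x). Forcing matches the repeated root (resonance), so try y_p = Ax² e^(6x).
Substitute and solve for A: 2A = 6, so A = 3.
General solution: y = (C₁ + C₂x + 3x²)e^(6x).


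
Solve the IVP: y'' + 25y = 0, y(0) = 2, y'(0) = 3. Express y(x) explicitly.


Characteristic roots of r² + 25 = 0 are ±5i, so y = C₁cos(5x) + C₂sin(5x).
Apply y(0) = 2: C₁ = 2. Differentiate and apply y'(0) = 3: 5·C₂ = 3, so C₂ = 3/5.
Particular solution: y = 2cos(5x) + (3/5)sin(5x).


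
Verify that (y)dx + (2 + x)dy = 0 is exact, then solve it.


Check exactness: ∂M/∂y = 1 and ∂N/∂x = 1; equal, so the equation is exact.
Integrate M with respect to x (treating y as constant): ∫M dx = xy + h(y).
Differentiate w.r.t. y and set equal to N: the x-dependent terms already match, leaving h'(y) = 2. Integrate: h(y) = 2y.
So F(x,y) = 2y + xy.
General solution: 2y + xy = C.


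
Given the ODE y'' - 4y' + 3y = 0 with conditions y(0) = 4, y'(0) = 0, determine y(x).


Characteristic roots of r² - 4r + 3 = 0 are 3, 1.
General solution y = c₁ e^(3x) + c₂ e^(x).
Apply y(0) = 4: c₁ + c₂ = 4. Apply y'(0) = 0: 3 c₁ + 1 c₂ = 0.
Solve: c₁ = -2, c₂ = 6.
Particular solution: y = -2e^(3x) + 6e^(x).


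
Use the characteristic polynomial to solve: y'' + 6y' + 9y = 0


Characteristic equation: r² + 6r + 9 = 0, i.e. (r + 3)² = 0.
Repeated root r = -3; include an x factor for the second linearly independent solution.
General solution: y = (C₁ + C₂x)e^(-3x).


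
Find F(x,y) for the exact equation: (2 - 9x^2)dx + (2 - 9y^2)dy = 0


Check exactness: ∂M/∂y = 0 and ∂N/∂x = 0; equal, so the equation is exact.
Integrate M with respect to x (treating y as constant): ∫M dx = 2x - 3x^3 + h(y).
Differentiate w.r.t. y and set equal to N: the x-dependent terms already match, leaving h'(y) = 2 - 9y^2. Integrate: h(y) = 2y - 3y^3.
So F(x,y) = 2y + 2x - 3x^3 - 3y^3.
General solution: 2y + 2x - 3x^3 - 3y^3 = C.


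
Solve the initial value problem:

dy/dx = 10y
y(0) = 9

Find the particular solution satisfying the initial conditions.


General solution of y' = 10y is y = Ce^(10x).
Apply y(0) = 9: C = 9.
Particular solution: y = 9e^(10x).


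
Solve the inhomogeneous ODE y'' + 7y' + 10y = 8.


Characteristic roots of r² + 7r + 10 = 0 are -2, -5.
y_h = C₁e^(-2x) + C₂e^(-5x).
Constant forcing; try y_p = A. Then 10A = 8 ⇒ A = 4/5.
General solution: y = C₁e^(-2x) + C₂e^(-5x) + 4/5.


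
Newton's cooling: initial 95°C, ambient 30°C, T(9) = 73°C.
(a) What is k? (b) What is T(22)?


Newton's law: T(t) = T_a + (T₀ - T_a)e^(-kt).
(a) Use T(9) = 73: (73 - 30)/(95 - 30) = e^(-k·9), so k = -ln(0.662)/9 ≈ 0.0459.
(b) Apply k to t = 22: T(22) = 30 + (65)e^(-1.010) ≈ 53.7°C.


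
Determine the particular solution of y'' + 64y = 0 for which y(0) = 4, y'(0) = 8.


Characteristic roots of r² + 64 = 0 are ±8i, so y = C₁cos(8x) + C₂sin(8x).
Apply y(0) = 4: C₁ = 4. Differentiate and apply y'(0) = 8: 8·C₂ = 8, so C₂ = 1.
Particular solution: y = 4cos(8x) + sin(8x).


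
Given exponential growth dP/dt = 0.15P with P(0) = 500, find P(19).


The ODE dP/dt = 0.15P has solution P(t) = P(0)e^(0.15t).
Substitute P(0) = 500 and t = 19: P(19) = 500 e^(2.85) ≈ 8644.


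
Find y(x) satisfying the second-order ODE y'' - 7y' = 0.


Characteristic equation: r² - 7r = 0.
Factor: (r - 7)(r - 0) = 0 ⇒ r = 7, 0 (distinct real).
General solution: y = C₁e^(7x) + C₂.


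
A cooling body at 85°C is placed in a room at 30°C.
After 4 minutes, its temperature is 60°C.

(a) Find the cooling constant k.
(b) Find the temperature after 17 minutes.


Newton's law: T(t) = T_a + (T₀ - T_a)e^(-kt).
(a) Use T(4) = 60: (60 - 30)/(85 - 30) = e^(-k·4), so k = -ln(0.545)/4 ≈ 0.1515.
(b) Apply k to t = 17: T(17) = 30 + (55)e^(-2.576) ≈ 34.2°C.


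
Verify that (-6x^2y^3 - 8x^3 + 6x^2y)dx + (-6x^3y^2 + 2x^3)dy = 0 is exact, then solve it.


Check exactness: ∂M/∂y = -18x^2y^2 + 6x^2 and ∂N/∂x = -18x^2y^2 + 6x^2; equal, so the equation is exact.
Integrate M with respect to x (treating y as constant): ∫M dx = -2x^3y^3 - 2x^4 + 2x^3y + h(y).
Differentiate w.r.t. y and set equal to N: all terms match, so h'(y) = 0 and h is a constant absorbed into C.
General solution: -2x^3y^3 - 2x^4 + 2x^3y = C.


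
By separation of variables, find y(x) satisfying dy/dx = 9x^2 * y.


Separate variables: dy/y = 9x^2 dx.
Integrate: ln|y| = 3x^3 + C₀.
Exponentiate: y = Ce^(3x^3).


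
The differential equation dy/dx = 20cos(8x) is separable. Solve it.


g(y) = 1, so integrate directly: y = ∫ 20cos(8x) dx = (5/2)sin(8x) + C.


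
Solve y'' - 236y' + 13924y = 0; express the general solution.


Characteristic equation: r² - 236r + 13924 = 0, i.e. (r - 118)² = 0.
Repeated root r = 118; include an x factor for the second linearly independent solution.
General solution: y = (C₁ + C₂x)e^(118x).


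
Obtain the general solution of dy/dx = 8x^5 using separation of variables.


Integrate both sides with respect to x: y = ∫ 8x^5 dx = (4/3)x^6 + C.


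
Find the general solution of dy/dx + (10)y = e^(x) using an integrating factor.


P(x) = 10 ⇒ μ = e^(10x).
(μ y)' = e^(11x) ⇒ μ y = e^(11x)/11 + C.
Divide by μ: y = (1/11)e^(x) + Ce^(-10x).


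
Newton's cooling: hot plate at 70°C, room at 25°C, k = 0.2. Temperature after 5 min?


Newton's law: dT/dt = -k(T - T_a) has solution T(t) = T_a + (T₀ - T_a)e^(-kt).
Plug in T_a = 25, T₀ = 70, k = 0.2, t = 5: T(5) = 25 + (45)e^(-1.00) ≈ 41.6°C.


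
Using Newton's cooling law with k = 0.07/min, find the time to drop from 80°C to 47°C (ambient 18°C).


From T(t) = T_a + (T₀ - T_a)e^(-kt), set T(t) = 47:
(47 - 18) / (80 - 18) = e^(-0.07t), so t = -ln(0.468)/0.07 ≈ 10.9 minutes.


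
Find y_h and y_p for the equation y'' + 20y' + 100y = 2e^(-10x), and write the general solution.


Characteristic polynomial (r + 10)² = 0; repeated root r = -10.
y_h = (C₁ + C₂x)e^(-10x). Forcing matches the repeated root (resonance), so try y_p = Ax² e^(-10x).
Substitute and solve for A: 2A = 2, so A = 1.
General solution: y = (C₁ + C₂x + x²)e^(-10x).


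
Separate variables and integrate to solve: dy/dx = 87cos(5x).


g(y) = 1, so integrate directly: y = ∫ 87cos(5x) dx = (87/5)sin(5x) + C.


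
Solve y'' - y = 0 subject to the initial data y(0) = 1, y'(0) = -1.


Characteristic roots of r² - 1 = 0 are -1, 1.
General solution y = c₁ e^(-x) + c₂ e^(x).
Apply y(0) = 1: c₁ + c₂ = 1. Apply y'(0) = -1: -1 c₁ + 1 c₂ = -1.
Solve: c₁ = 1, c₂ = 0.
Particular solution: y = e^(-x) + 0e^(x).
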